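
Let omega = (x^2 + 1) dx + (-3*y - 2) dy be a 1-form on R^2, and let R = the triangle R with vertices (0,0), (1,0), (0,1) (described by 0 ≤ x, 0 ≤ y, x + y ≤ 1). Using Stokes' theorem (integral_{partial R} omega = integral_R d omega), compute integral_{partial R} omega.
integral_(partial R) omega = 0

Stokes: integral_partial_R omega = integral_R d omega with d omega = (∂Q/∂x - ∂P/∂y) dx ∧ dy.
  ∂Q/∂x = 0
  ∂P/∂y = 0
  integrand = ∂Q/∂x - ∂P/∂y = 0.
Integrating over R: integral_0^1 integral_0^{1-x} (0) dy dx = 0.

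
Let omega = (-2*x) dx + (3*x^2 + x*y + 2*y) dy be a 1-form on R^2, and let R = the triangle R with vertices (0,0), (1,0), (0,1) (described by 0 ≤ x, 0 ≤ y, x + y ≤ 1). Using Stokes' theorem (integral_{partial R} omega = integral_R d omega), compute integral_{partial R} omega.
integral_(partial R) omega = 7/6

Stokes: integral_partial_R omega = integral_R d omega with d omega = (∂Q/∂x - ∂P/∂y) dx ∧ dy.
  ∂Q/∂x = 6*x + y
  ∂P/∂y = 0
  integrand = ∂Q/∂x - ∂P/∂y = 6*x + y.
Integrating over R: integral_0^1 integral_0^{1-x} (6*x + y) dy dx = 7/6.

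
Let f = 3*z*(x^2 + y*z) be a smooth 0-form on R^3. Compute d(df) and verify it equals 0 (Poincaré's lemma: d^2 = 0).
d(df) = 0

Step 1: df = sum_i (∂f/∂x_i) dx_i = (6*x*z) dx + (3*z^2) dy + (3*x^2 + 6*y*z) dz.
Step 2: Apply d again. Using the 1-form formula, the coefficient of dx ∧ dy in d(df) is ∂^2 f/∂x ∂y - ∂^2 f/∂y ∂x = (0) - (0) = 0 (equality of mixed partials for smooth f).
Similarly for dx ∧ dz and dy ∧ dz — all coefficients vanish. So d(df) = 0.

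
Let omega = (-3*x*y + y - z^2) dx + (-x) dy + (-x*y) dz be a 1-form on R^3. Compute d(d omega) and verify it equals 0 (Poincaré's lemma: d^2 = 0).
d(d omega) = 0

Step 1: d omega = sum_{i<j} (∂f_j/∂x_i - ∂f_i/∂x_j) dx_i ∧ dx_j:
  coeff of dx ∧ dy: 3*x - 2
  coeff of dx ∧ dz: -y + 2*z
  coeff of dy ∧ dz: -x
Step 2: Apply d again to each 2-form coefficient. The only possible 3-form in R^3 is dx ∧ dy ∧ dz, with coefficient
  ∂(coeff of dy∧dz)/∂x - ∂(coeff of dx∧dz)/∂y + ∂(coeff of dx∧dy)/∂z
  = ∂/∂x (-x) - ∂/∂y (-y + 2*z) + ∂/∂z (3*x - 2).
Each of these terms simplifies to sums of mixed partials that cancel in pairs. The result is 0 (by equality of mixed partials for smooth functions — Schwarz / Clairaut).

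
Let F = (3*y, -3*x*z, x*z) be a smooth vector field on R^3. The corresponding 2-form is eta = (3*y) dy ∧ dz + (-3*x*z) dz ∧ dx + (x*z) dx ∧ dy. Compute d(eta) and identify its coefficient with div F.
d(eta) = (x) dx ∧ dy ∧ dz; div F = x

For a 2-form in R^3 of the form above, applying d gives a 3-form with coefficient ∂P/∂x + ∂Q/∂y + ∂R/∂z:
  ∂P/∂x = 0
  ∂Q/∂y = 0
  ∂R/∂z = x
Sum = x, which is exactly div F.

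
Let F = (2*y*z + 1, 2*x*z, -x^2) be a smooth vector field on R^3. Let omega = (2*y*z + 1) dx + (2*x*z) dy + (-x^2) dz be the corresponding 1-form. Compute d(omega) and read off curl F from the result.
d(omega) = (-2*x) dy ∧ dz + (2*x + 2*y) dz ∧ dx + (0) dx ∧ dy; curl F = (-2*x, 2*x + 2*y, 0)

d omega = sum_{i<j} (∂f_j/∂x_i - ∂f_i/∂x_j) dx_i ∧ dx_j. Under the identification (dy ∧ dz, dz ∧ dx, dx ∧ dy) ↔ (e_x, e_y, e_z), the coefficients are exactly the components of curl F. Compute:
  ∂R/∂y - ∂Q/∂z = (0) - (2*x) = -2*x
  ∂P/∂z - ∂R/∂x = (2*y) - (-2*x) = 2*x + 2*y
  ∂Q/∂x - ∂P/∂y = (2*z) - (2*z) = 0.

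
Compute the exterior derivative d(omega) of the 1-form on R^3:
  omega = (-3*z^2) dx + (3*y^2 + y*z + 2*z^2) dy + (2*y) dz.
d(omega) = (6*z) dx ∧ dz + (-y - 4*z + 2) dy ∧ dz

For a 1-form omega = sum_i f_i dx_i, the exterior derivative is
  d(omega) = sum_{i < j} (∂f_j/∂x_i - ∂f_i/∂x_j) dx_i ∧ dx_j.
  coefficient of dx ∧ dz: ∂f_3/∂x - ∂f_1/∂z = ∂(2*y)/∂x - ∂(-3*z^2)/∂z = 6*z
  coefficient of dy ∧ dz: ∂f_3/∂y - ∂f_2/∂z = ∂(2*y)/∂y - ∂(3*y^2 + y*z + 2*z^2)/∂z = -y - 4*z + 2
Assembling: d(omega) = (6*z) dx ∧ dz + (-y - 4*z + 2) dy ∧ dz.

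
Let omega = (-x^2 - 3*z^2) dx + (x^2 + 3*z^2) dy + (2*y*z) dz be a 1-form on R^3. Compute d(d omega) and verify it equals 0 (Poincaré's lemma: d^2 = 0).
d(d omega) = 0

Step 1: d omega = sum_{i<j} (∂f_j/∂x_i - ∂f_i/∂x_j) dx_i ∧ dx_j:
  coeff of dx ∧ dy: 2*x
  coeff of dx ∧ dz: 6*z
  coeff of dy ∧ dz: -4*z
Step 2: Apply d again to each 2-form coefficient. The only possible 3-form in R^3 is dx ∧ dy ∧ dz, with coefficient
  ∂(coeff of dy∧dz)/∂x - ∂(coeff of dx∧dz)/∂y + ∂(coeff of dx∧dy)/∂z
  = ∂/∂x (-4*z) - ∂/∂y (6*z) + ∂/∂z (2*x).
Each of these terms simplifies to sums of mixed partials that cancel in pairs. The result is 0 (by equality of mixed partials for smooth functions — Schwarz / Clairaut).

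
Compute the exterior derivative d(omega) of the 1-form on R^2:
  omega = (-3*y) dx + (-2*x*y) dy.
d(omega) = (3 - 2*y) dx ∧ dy

For a 1-form omega = sum_i f_i dx_i, the exterior derivative is
  d(omega) = sum_{i < j} (∂f_j/∂x_i - ∂f_i/∂x_j) dx_i ∧ dx_j.
  coefficient of dx ∧ dy: ∂f_2/∂x - ∂f_1/∂y = ∂(-2*x*y)/∂x - ∂(-3*y)/∂y = 3 - 2*y
Assembling: d(omega) = (3 - 2*y) dx ∧ dy.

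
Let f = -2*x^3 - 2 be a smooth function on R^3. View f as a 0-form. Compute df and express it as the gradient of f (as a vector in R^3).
df = (-6*x^2) dx + (0) dy + (0) dz; grad f = (-6*x^2, 0, 0)

For a 0-form f, d f = (∂f/∂x) dx + (∂f/∂y) dy + (∂f/∂z) dz. The components of the vector representation are exactly the entries of grad f in Cartesian coordinates:
  ∂f/∂x = -6*x^2
  ∂f/∂y = 0
  ∂f/∂z = 0.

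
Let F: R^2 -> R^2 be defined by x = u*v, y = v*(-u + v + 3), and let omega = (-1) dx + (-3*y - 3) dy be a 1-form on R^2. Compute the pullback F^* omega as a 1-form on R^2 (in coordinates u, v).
F^* omega = (v*(-3*u*v + 3*v^2 + 9*v + 2)) du + (-3*u^2*v + 9*u*v^2 + 18*u*v + 2*u - 6*v^3 - 27*v^2 - 33*v - 9) dv

Using F^*(f dg) = (f ∘ F) d(g ∘ F), substitute each coordinate x_i by F_i(u, v) in f_i, and replace dx_i by d F_i = (∂F_i/∂u) du + (∂F_i/∂v) dv.
  For the x component: f_1(F) = -1; d F_1 = (v) du + (u) dv
  For the y component: f_2(F) = 3*u*v - 3*v^2 - 9*v - 3; d F_2 = (-v) du + (-u + 2*v + 3) dv
Combining and collecting du, dv coefficients:
  coeff of du: v*(-3*u*v + 3*v^2 + 9*v + 2)
  coeff of dv: -3*u^2*v + 9*u*v^2 + 18*u*v + 2*u - 6*v^3 - 27*v^2 - 33*v - 9
F^* omega = (v*(-3*u*v + 3*v^2 + 9*v + 2)) du + (-3*u^2*v + 9*u*v^2 + 18*u*v + 2*u - 6*v^3 - 27*v^2 - 33*v - 9) dv.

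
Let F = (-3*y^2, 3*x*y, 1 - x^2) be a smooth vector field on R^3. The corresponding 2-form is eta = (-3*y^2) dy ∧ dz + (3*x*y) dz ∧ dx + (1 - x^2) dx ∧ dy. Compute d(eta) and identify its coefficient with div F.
d(eta) = (3*x) dx ∧ dy ∧ dz; div F = 3*x

For a 2-form in R^3 of the form above, applying d gives a 3-form with coefficient ∂P/∂x + ∂Q/∂y + ∂R/∂z:
  ∂P/∂x = 0
  ∂Q/∂y = 3*x
  ∂R/∂z = 0
Sum = 3*x, which is exactly div F.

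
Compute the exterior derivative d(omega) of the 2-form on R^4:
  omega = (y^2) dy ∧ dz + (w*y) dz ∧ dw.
d(omega) = (w) dy ∧ dz ∧ dw

For a 2-form omega = sum_{i<j} g_{ij} dx_i ∧ dx_j, the exterior derivative is
  d(omega) = sum_{i<j} d(g_{ij}) ∧ dx_i ∧ dx_j = sum_{i<j, k} (∂g_{ij}/∂x_k) dx_k ∧ dx_i ∧ dx_j.
Expand each term, using dx_k ∧ dx_i ∧ dx_j = sgn(permutation) dx_{(a)} ∧ dx_{(b)} ∧ dx_{(c)} with (a < b < c) sorted:
  d(w*y) includes (∂/∂y)(w*y) dy = (w) dy, which multiplied by dz ∧ dw gives (w) dy ∧ dz ∧ dw
Collecting like 3-forms: d(omega) = (w) dy ∧ dz ∧ dw.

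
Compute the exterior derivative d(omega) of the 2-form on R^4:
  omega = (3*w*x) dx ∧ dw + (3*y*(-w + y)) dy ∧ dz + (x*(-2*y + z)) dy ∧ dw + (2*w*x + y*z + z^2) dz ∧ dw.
d(omega) = (-x - 3*y + z) dy ∧ dz ∧ dw + (-2*y + z) dx ∧ dy ∧ dw + (2*w) dx ∧ dz ∧ dw

For a 2-form omega = sum_{i<j} g_{ij} dx_i ∧ dx_j, the exterior derivative is
  d(omega) = sum_{i<j} d(g_{ij}) ∧ dx_i ∧ dx_j = sum_{i<j, k} (∂g_{ij}/∂x_k) dx_k ∧ dx_i ∧ dx_j.
Expand each term, using dx_k ∧ dx_i ∧ dx_j = sgn(permutation) dx_{(a)} ∧ dx_{(b)} ∧ dx_{(c)} with (a < b < c) sorted:
  d(3*y*(-w + y)) includes (∂/∂w)(3*y*(-w + y)) dw = (-3*y) dw, which multiplied by dy ∧ dz gives (-3*y) dy ∧ dz ∧ dw
  d(x*(-2*y + z)) includes (∂/∂x)(x*(-2*y + z)) dx = (-2*y + z) dx, which multiplied by dy ∧ dw gives (-2*y + z) dx ∧ dy ∧ dw
  d(x*(-2*y + z)) includes (∂/∂z)(x*(-2*y + z)) dz = (x) dz, which multiplied by dy ∧ dw gives (-x) dy ∧ dz ∧ dw
  d(2*w*x + y*z + z^2) includes (∂/∂x)(2*w*x + y*z + z^2) dx = (2*w) dx, which multiplied by dz ∧ dw gives (2*w) dx ∧ dz ∧ dw
  d(2*w*x + y*z + z^2) includes (∂/∂y)(2*w*x + y*z + z^2) dy = (z) dy, which multiplied by dz ∧ dw gives (z) dy ∧ dz ∧ dw
Collecting like 3-forms: d(omega) = (-x - 3*y + z) dy ∧ dz ∧ dw + (-2*y + z) dx ∧ dy ∧ dw + (2*w) dx ∧ dz ∧ dw.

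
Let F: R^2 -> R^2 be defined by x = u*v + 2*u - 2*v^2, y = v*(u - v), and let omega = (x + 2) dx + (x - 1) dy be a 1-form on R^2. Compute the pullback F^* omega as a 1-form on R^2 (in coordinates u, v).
F^* omega = (2*u*v^2 + 6*u*v + 4*u - 4*v^3 - 4*v^2 + v + 4) du + (2*u^2*v + 4*u^2 - 10*u*v^2 - 12*u*v + u + 12*v^3 - 6*v) dv

Using F^*(f dg) = (f ∘ F) d(g ∘ F), substitute each coordinate x_i by F_i(u, v) in f_i, and replace dx_i by d F_i = (∂F_i/∂u) du + (∂F_i/∂v) dv.
  For the x component: f_1(F) = u*v + 2*u - 2*v^2 + 2; d F_1 = (v + 2) du + (u - 4*v) dv
  For the y component: f_2(F) = u*v + 2*u - 2*v^2 - 1; d F_2 = (v) du + (u - 2*v) dv
Combining and collecting du, dv coefficients:
  coeff of du: 2*u*v^2 + 6*u*v + 4*u - 4*v^3 - 4*v^2 + v + 4
  coeff of dv: 2*u^2*v + 4*u^2 - 10*u*v^2 - 12*u*v + u + 12*v^3 - 6*v
F^* omega = (2*u*v^2 + 6*u*v + 4*u - 4*v^3 - 4*v^2 + v + 4) du + (2*u^2*v + 4*u^2 - 10*u*v^2 - 12*u*v + u + 12*v^3 - 6*v) dv.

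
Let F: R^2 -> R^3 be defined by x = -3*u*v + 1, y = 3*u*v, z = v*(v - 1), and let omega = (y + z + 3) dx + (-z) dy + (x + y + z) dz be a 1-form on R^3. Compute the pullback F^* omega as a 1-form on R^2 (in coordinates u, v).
F^* omega = (3*v*(-3*u*v - 2*v^2 + 2*v - 3)) du + (-9*u^2*v - 6*u*v^2 + 6*u*v - 9*u + 2*v^3 - 3*v^2 + 3*v - 1) dv

Using F^*(f dg) = (f ∘ F) d(g ∘ F), substitute each coordinate x_i by F_i(u, v) in f_i, and replace dx_i by d F_i = (∂F_i/∂u) du + (∂F_i/∂v) dv.
  For the x component: f_1(F) = 3*u*v + v^2 - v + 3; d F_1 = (-3*v) du + (-3*u) dv
  For the y component: f_2(F) = v*(1 - v); d F_2 = (3*v) du + (3*u) dv
  For the z component: f_3(F) = v^2 - v + 1; d F_3 = (0) du + (2*v - 1) dv
Combining and collecting du, dv coefficients:
  coeff of du: 3*v*(-3*u*v - 2*v^2 + 2*v - 3)
  coeff of dv: -9*u^2*v - 6*u*v^2 + 6*u*v - 9*u + 2*v^3 - 3*v^2 + 3*v - 1
F^* omega = (3*v*(-3*u*v - 2*v^2 + 2*v - 3)) du + (-9*u^2*v - 6*u*v^2 + 6*u*v - 9*u + 2*v^3 - 3*v^2 + 3*v - 1) dv.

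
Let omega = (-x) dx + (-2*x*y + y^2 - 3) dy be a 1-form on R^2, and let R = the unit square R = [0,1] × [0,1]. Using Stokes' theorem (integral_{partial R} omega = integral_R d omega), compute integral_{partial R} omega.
integral_(partial R) omega = -1

Stokes: integral_partial_R omega = integral_R d omega with d omega = (∂Q/∂x - ∂P/∂y) dx ∧ dy.
  ∂Q/∂x = -2*y
  ∂P/∂y = 0
  integrand = ∂Q/∂x - ∂P/∂y = -2*y.
Integrating over R: integral_0^1 integral_0^1 (-2*y) dx dy = -1.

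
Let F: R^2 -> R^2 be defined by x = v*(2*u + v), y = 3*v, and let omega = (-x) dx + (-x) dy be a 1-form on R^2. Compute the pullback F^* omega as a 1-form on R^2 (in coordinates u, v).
F^* omega = (2*v^2*(-2*u - v)) du + (v*(-4*u^2 - 6*u*v - 6*u - 2*v^2 - 3*v)) dv

Using F^*(f dg) = (f ∘ F) d(g ∘ F), substitute each coordinate x_i by F_i(u, v) in f_i, and replace dx_i by d F_i = (∂F_i/∂u) du + (∂F_i/∂v) dv.
  For the x component: f_1(F) = v*(-2*u - v); d F_1 = (2*v) du + (2*u + 2*v) dv
  For the y component: f_2(F) = v*(-2*u - v); d F_2 = (0) du + (3) dv
Combining and collecting du, dv coefficients:
  coeff of du: 2*v^2*(-2*u - v)
  coeff of dv: v*(-4*u^2 - 6*u*v - 6*u - 2*v^2 - 3*v)
F^* omega = (2*v^2*(-2*u - v)) du + (v*(-4*u^2 - 6*u*v - 6*u - 2*v^2 - 3*v)) dv.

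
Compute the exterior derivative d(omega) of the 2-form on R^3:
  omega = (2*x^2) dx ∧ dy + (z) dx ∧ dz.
d(omega) = 0

For a 2-form omega = sum_{i<j} g_{ij} dx_i ∧ dx_j, the exterior derivative is
  d(omega) = sum_{i<j} d(g_{ij}) ∧ dx_i ∧ dx_j = sum_{i<j, k} (∂g_{ij}/∂x_k) dx_k ∧ dx_i ∧ dx_j.
Expand each term, using dx_k ∧ dx_i ∧ dx_j = sgn(permutation) dx_{(a)} ∧ dx_{(b)} ∧ dx_{(c)} with (a < b < c) sorted:

Collecting like 3-forms: d(omega) = 0.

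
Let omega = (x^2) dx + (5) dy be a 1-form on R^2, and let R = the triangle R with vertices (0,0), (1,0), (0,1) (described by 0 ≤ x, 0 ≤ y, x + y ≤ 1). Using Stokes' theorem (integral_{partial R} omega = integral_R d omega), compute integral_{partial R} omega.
integral_(partial R) omega = 0

Stokes: integral_partial_R omega = integral_R d omega with d omega = (∂Q/∂x - ∂P/∂y) dx ∧ dy.
  ∂Q/∂x = 0
  ∂P/∂y = 0
  integrand = ∂Q/∂x - ∂P/∂y = 0.
Integrating over R: integral_0^1 integral_0^{1-x} (0) dy dx = 0.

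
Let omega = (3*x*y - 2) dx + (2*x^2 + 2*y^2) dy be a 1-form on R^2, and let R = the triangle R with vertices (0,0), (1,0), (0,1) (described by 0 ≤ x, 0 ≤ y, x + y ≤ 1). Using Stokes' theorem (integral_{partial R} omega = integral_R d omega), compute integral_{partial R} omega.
integral_(partial R) omega = 1/6

Stokes: integral_partial_R omega = integral_R d omega with d omega = (∂Q/∂x - ∂P/∂y) dx ∧ dy.
  ∂Q/∂x = 4*x
  ∂P/∂y = 3*x
  integrand = ∂Q/∂x - ∂P/∂y = x.
Integrating over R: integral_0^1 integral_0^{1-x} (x) dy dx = 1/6.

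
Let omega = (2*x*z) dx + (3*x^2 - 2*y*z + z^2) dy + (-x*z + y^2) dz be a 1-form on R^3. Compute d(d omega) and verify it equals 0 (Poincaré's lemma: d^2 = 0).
d(d omega) = 0

Step 1: d omega = sum_{i<j} (∂f_j/∂x_i - ∂f_i/∂x_j) dx_i ∧ dx_j:
  coeff of dx ∧ dy: 6*x
  coeff of dx ∧ dz: -2*x - z
  coeff of dy ∧ dz: 4*y - 2*z
Step 2: Apply d again to each 2-form coefficient. The only possible 3-form in R^3 is dx ∧ dy ∧ dz, with coefficient
  ∂(coeff of dy∧dz)/∂x - ∂(coeff of dx∧dz)/∂y + ∂(coeff of dx∧dy)/∂z
  = ∂/∂x (4*y - 2*z) - ∂/∂y (-2*x - z) + ∂/∂z (6*x).
Each of these terms simplifies to sums of mixed partials that cancel in pairs. The result is 0 (by equality of mixed partials for smooth functions — Schwarz / Clairaut).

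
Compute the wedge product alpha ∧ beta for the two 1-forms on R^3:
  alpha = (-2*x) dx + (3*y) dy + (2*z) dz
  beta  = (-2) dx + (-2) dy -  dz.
alpha ∧ beta = (4*x + 6*y) dx ∧ dy + (2*x + 4*z) dx ∧ dz + (-3*y + 4*z) dy ∧ dz

Distribute the wedge, using dx_i ∧ dx_j = -dx_j ∧ dx_i and dx_i ∧ dx_i = 0. For each pair (i, j) with i < j, the coefficient of dx_i ∧ dx_j in alpha ∧ beta is (alpha_i * beta_j - alpha_j * beta_i). Collecting: alpha ∧ beta = (4*x + 6*y) dx ∧ dy + (2*x + 4*z) dx ∧ dz + (-3*y + 4*z) dy ∧ dz.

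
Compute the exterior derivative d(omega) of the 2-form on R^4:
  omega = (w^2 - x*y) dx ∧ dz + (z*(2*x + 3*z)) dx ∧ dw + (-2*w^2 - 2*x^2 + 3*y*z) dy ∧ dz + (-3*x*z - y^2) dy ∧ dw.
d(omega) = (-3*x) dx ∧ dy ∧ dz + (2*w - 2*x - 6*z) dx ∧ dz ∧ dw + (-4*w + 3*x) dy ∧ dz ∧ dw + (-3*z) dx ∧ dy ∧ dw

For a 2-form omega = sum_{i<j} g_{ij} dx_i ∧ dx_j, the exterior derivative is
  d(omega) = sum_{i<j} d(g_{ij}) ∧ dx_i ∧ dx_j = sum_{i<j, k} (∂g_{ij}/∂x_k) dx_k ∧ dx_i ∧ dx_j.
Expand each term, using dx_k ∧ dx_i ∧ dx_j = sgn(permutation) dx_{(a)} ∧ dx_{(b)} ∧ dx_{(c)} with (a < b < c) sorted:
  d(w^2 - x*y) includes (∂/∂y)(w^2 - x*y) dy = (-x) dy, which multiplied by dx ∧ dz gives (x) dx ∧ dy ∧ dz
  d(w^2 - x*y) includes (∂/∂w)(w^2 - x*y) dw = (2*w) dw, which multiplied by dx ∧ dz gives (2*w) dx ∧ dz ∧ dw
  d(z*(2*x + 3*z)) includes (∂/∂z)(z*(2*x + 3*z)) dz = (2*x + 6*z) dz, which multiplied by dx ∧ dw gives (-2*x - 6*z) dx ∧ dz ∧ dw
  d(-2*w^2 - 2*x^2 + 3*y*z) includes (∂/∂x)(-2*w^2 - 2*x^2 + 3*y*z) dx = (-4*x) dx, which multiplied by dy ∧ dz gives (-4*x) dx ∧ dy ∧ dz
  d(-2*w^2 - 2*x^2 + 3*y*z) includes (∂/∂w)(-2*w^2 - 2*x^2 + 3*y*z) dw = (-4*w) dw, which multiplied by dy ∧ dz gives (-4*w) dy ∧ dz ∧ dw
  d(-3*x*z - y^2) includes (∂/∂x)(-3*x*z - y^2) dx = (-3*z) dx, which multiplied by dy ∧ dw gives (-3*z) dx ∧ dy ∧ dw
  d(-3*x*z - y^2) includes (∂/∂z)(-3*x*z - y^2) dz = (-3*x) dz, which multiplied by dy ∧ dw gives (3*x) dy ∧ dz ∧ dw
Collecting like 3-forms: d(omega) = (-3*x) dx ∧ dy ∧ dz + (2*w - 2*x - 6*z) dx ∧ dz ∧ dw + (-4*w + 3*x) dy ∧ dz ∧ dw + (-3*z) dx ∧ dy ∧ dw.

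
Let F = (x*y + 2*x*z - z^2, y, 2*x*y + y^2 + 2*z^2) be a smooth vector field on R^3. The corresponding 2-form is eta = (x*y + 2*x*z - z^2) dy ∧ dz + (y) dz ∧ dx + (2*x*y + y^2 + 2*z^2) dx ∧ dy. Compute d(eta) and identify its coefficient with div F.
d(eta) = (y + 6*z + 1) dx ∧ dy ∧ dz; div F = y + 6*z + 1

For a 2-form in R^3 of the form above, applying d gives a 3-form with coefficient ∂P/∂x + ∂Q/∂y + ∂R/∂z:
  ∂P/∂x = y + 2*z
  ∂Q/∂y = 1
  ∂R/∂z = 4*z
Sum = y + 6*z + 1, which is exactly div F.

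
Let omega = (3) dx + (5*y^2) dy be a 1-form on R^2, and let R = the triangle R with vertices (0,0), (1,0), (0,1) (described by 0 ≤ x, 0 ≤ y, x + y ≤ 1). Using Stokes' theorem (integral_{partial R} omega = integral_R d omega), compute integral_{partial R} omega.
integral_(partial R) omega = 0

Stokes: integral_partial_R omega = integral_R d omega with d omega = (∂Q/∂x - ∂P/∂y) dx ∧ dy.
  ∂Q/∂x = 0
  ∂P/∂y = 0
  integrand = ∂Q/∂x - ∂P/∂y = 0.
Integrating over R: integral_0^1 integral_0^{1-x} (0) dy dx = 0.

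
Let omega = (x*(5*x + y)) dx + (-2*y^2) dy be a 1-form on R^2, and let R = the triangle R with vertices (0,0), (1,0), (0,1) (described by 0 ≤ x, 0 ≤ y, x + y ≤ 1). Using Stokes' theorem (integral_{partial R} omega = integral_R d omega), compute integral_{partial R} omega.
integral_(partial R) omega = -1/6

Stokes: integral_partial_R omega = integral_R d omega with d omega = (∂Q/∂x - ∂P/∂y) dx ∧ dy.
  ∂Q/∂x = 0
  ∂P/∂y = x
  integrand = ∂Q/∂x - ∂P/∂y = -x.
Integrating over R: integral_0^1 integral_0^{1-x} (-x) dy dx = -1/6.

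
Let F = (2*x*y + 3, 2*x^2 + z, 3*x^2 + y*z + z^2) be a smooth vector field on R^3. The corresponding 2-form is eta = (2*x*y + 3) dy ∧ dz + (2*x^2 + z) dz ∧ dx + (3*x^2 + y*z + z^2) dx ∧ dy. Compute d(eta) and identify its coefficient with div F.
d(eta) = (3*y + 2*z) dx ∧ dy ∧ dz; div F = 3*y + 2*z

For a 2-form in R^3 of the form above, applying d gives a 3-form with coefficient ∂P/∂x + ∂Q/∂y + ∂R/∂z:
  ∂P/∂x = 2*y
  ∂Q/∂y = 0
  ∂R/∂z = y + 2*z
Sum = 3*y + 2*z, which is exactly div F.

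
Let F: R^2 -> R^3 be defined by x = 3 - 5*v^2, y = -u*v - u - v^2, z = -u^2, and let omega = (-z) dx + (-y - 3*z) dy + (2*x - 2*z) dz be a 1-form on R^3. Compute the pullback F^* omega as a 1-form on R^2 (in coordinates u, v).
F^* omega = (-4*u^3 - 3*u^2*v - 3*u^2 + 19*u*v^2 - 2*u*v - 13*u - v^3 - v^2) du + (-3*u^3 - 17*u^2*v - u^2 - 3*u*v^2 - 2*u*v - 2*v^3) dv

Using F^*(f dg) = (f ∘ F) d(g ∘ F), substitute each coordinate x_i by F_i(u, v) in f_i, and replace dx_i by d F_i = (∂F_i/∂u) du + (∂F_i/∂v) dv.
  For the x component: f_1(F) = u^2; d F_1 = (0) du + (-10*v) dv
  For the y component: f_2(F) = 3*u^2 + u*v + u + v^2; d F_2 = (-v - 1) du + (-u - 2*v) dv
  For the z component: f_3(F) = 2*u^2 - 10*v^2 + 6; d F_3 = (-2*u) du + (0) dv
Combining and collecting du, dv coefficients:
  coeff of du: -4*u^3 - 3*u^2*v - 3*u^2 + 19*u*v^2 - 2*u*v - 13*u - v^3 - v^2
  coeff of dv: -3*u^3 - 17*u^2*v - u^2 - 3*u*v^2 - 2*u*v - 2*v^3
F^* omega = (-4*u^3 - 3*u^2*v - 3*u^2 + 19*u*v^2 - 2*u*v - 13*u - v^3 - v^2) du + (-3*u^3 - 17*u^2*v - u^2 - 3*u*v^2 - 2*u*v - 2*v^3) dv.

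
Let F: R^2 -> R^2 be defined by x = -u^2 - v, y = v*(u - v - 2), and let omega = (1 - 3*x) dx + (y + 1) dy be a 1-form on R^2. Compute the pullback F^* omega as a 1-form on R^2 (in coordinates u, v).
F^* omega = (-6*u^3 + u*v^2 - 6*u*v - 2*u - v^3 - 2*v^2 + v) du + (u^2*v - 3*u^2 - 3*u*v^2 - 4*u*v + u + 2*v^3 + 6*v^2 - v - 3) dv

Using F^*(f dg) = (f ∘ F) d(g ∘ F), substitute each coordinate x_i by F_i(u, v) in f_i, and replace dx_i by d F_i = (∂F_i/∂u) du + (∂F_i/∂v) dv.
  For the x component: f_1(F) = 3*u^2 + 3*v + 1; d F_1 = (-2*u) du + (-1) dv
  For the y component: f_2(F) = u*v - v^2 - 2*v + 1; d F_2 = (v) du + (u - 2*v - 2) dv
Combining and collecting du, dv coefficients:
  coeff of du: -6*u^3 + u*v^2 - 6*u*v - 2*u - v^3 - 2*v^2 + v
  coeff of dv: u^2*v - 3*u^2 - 3*u*v^2 - 4*u*v + u + 2*v^3 + 6*v^2 - v - 3
F^* omega = (-6*u^3 + u*v^2 - 6*u*v - 2*u - v^3 - 2*v^2 + v) du + (u^2*v - 3*u^2 - 3*u*v^2 - 4*u*v + u + 2*v^3 + 6*v^2 - v - 3) dv.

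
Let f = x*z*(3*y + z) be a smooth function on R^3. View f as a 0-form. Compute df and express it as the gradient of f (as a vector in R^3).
df = (z*(3*y + z)) dx + (3*x*z) dy + (x*(3*y + 2*z)) dz; grad f = (z*(3*y + z), 3*x*z, x*(3*y + 2*z))

For a 0-form f, d f = (∂f/∂x) dx + (∂f/∂y) dy + (∂f/∂z) dz. The components of the vector representation are exactly the entries of grad f in Cartesian coordinates:
  ∂f/∂x = z*(3*y + z)
  ∂f/∂y = 3*x*z
  ∂f/∂z = x*(3*y + 2*z).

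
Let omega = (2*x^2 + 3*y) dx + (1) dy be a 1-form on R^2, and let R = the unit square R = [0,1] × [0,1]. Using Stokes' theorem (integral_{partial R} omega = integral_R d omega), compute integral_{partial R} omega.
integral_(partial R) omega = -3

Stokes: integral_partial_R omega = integral_R d omega with d omega = (∂Q/∂x - ∂P/∂y) dx ∧ dy.
  ∂Q/∂x = 0
  ∂P/∂y = 3
  integrand = ∂Q/∂x - ∂P/∂y = -3.
Integrating over R: integral_0^1 integral_0^1 (-3) dx dy = -3.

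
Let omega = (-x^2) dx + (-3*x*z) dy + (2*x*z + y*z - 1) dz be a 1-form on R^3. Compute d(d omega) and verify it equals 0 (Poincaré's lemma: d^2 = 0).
d(d omega) = 0

Step 1: d omega = sum_{i<j} (∂f_j/∂x_i - ∂f_i/∂x_j) dx_i ∧ dx_j:
  coeff of dx ∧ dy: -3*z
  coeff of dx ∧ dz: 2*z
  coeff of dy ∧ dz: 3*x + z
Step 2: Apply d again to each 2-form coefficient. The only possible 3-form in R^3 is dx ∧ dy ∧ dz, with coefficient
  ∂(coeff of dy∧dz)/∂x - ∂(coeff of dx∧dz)/∂y + ∂(coeff of dx∧dy)/∂z
  = ∂/∂x (3*x + z) - ∂/∂y (2*z) + ∂/∂z (-3*z).
Each of these terms simplifies to sums of mixed partials that cancel in pairs. The result is 0 (by equality of mixed partials for smooth functions — Schwarz / Clairaut).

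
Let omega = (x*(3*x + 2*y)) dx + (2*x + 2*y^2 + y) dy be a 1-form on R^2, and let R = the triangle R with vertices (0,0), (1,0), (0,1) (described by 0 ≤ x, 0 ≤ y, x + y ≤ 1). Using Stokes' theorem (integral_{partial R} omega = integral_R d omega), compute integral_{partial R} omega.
integral_(partial R) omega = 2/3

Stokes: integral_partial_R omega = integral_R d omega with d omega = (∂Q/∂x - ∂P/∂y) dx ∧ dy.
  ∂Q/∂x = 2
  ∂P/∂y = 2*x
  integrand = ∂Q/∂x - ∂P/∂y = 2 - 2*x.
Integrating over R: integral_0^1 integral_0^{1-x} (2 - 2*x) dy dx = 2/3.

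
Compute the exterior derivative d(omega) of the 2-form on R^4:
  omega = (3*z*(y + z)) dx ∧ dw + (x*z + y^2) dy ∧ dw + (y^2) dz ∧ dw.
d(omega) = (-2*z) dx ∧ dy ∧ dw + (-3*y - 6*z) dx ∧ dz ∧ dw + (-x + 2*y) dy ∧ dz ∧ dw

For a 2-form omega = sum_{i<j} g_{ij} dx_i ∧ dx_j, the exterior derivative is
  d(omega) = sum_{i<j} d(g_{ij}) ∧ dx_i ∧ dx_j = sum_{i<j, k} (∂g_{ij}/∂x_k) dx_k ∧ dx_i ∧ dx_j.
Expand each term, using dx_k ∧ dx_i ∧ dx_j = sgn(permutation) dx_{(a)} ∧ dx_{(b)} ∧ dx_{(c)} with (a < b < c) sorted:
  d(3*z*(y + z)) includes (∂/∂y)(3*z*(y + z)) dy = (3*z) dy, which multiplied by dx ∧ dw gives (-3*z) dx ∧ dy ∧ dw
  d(3*z*(y + z)) includes (∂/∂z)(3*z*(y + z)) dz = (3*y + 6*z) dz, which multiplied by dx ∧ dw gives (-3*y - 6*z) dx ∧ dz ∧ dw
  d(x*z + y^2) includes (∂/∂x)(x*z + y^2) dx = (z) dx, which multiplied by dy ∧ dw gives (z) dx ∧ dy ∧ dw
  d(x*z + y^2) includes (∂/∂z)(x*z + y^2) dz = (x) dz, which multiplied by dy ∧ dw gives (-x) dy ∧ dz ∧ dw
  d(y^2) includes (∂/∂y)(y^2) dy = (2*y) dy, which multiplied by dz ∧ dw gives (2*y) dy ∧ dz ∧ dw
Collecting like 3-forms: d(omega) = (-2*z) dx ∧ dy ∧ dw + (-3*y - 6*z) dx ∧ dz ∧ dw + (-x + 2*y) dy ∧ dz ∧ dw.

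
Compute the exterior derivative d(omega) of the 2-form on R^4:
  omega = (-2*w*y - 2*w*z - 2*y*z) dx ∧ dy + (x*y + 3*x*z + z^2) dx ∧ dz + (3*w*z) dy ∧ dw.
d(omega) = (-2*w - x - 2*y) dx ∧ dy ∧ dz + (-2*y - 2*z) dx ∧ dy ∧ dw + (-3*w) dy ∧ dz ∧ dw

For a 2-form omega = sum_{i<j} g_{ij} dx_i ∧ dx_j, the exterior derivative is
  d(omega) = sum_{i<j} d(g_{ij}) ∧ dx_i ∧ dx_j = sum_{i<j, k} (∂g_{ij}/∂x_k) dx_k ∧ dx_i ∧ dx_j.
Expand each term, using dx_k ∧ dx_i ∧ dx_j = sgn(permutation) dx_{(a)} ∧ dx_{(b)} ∧ dx_{(c)} with (a < b < c) sorted:
  d(-2*w*y - 2*w*z - 2*y*z) includes (∂/∂z)(-2*w*y - 2*w*z - 2*y*z) dz = (-2*w - 2*y) dz, which multiplied by dx ∧ dy gives (-2*w - 2*y) dx ∧ dy ∧ dz
  d(-2*w*y - 2*w*z - 2*y*z) includes (∂/∂w)(-2*w*y - 2*w*z - 2*y*z) dw = (-2*y - 2*z) dw, which multiplied by dx ∧ dy gives (-2*y - 2*z) dx ∧ dy ∧ dw
  d(x*y + 3*x*z + z^2) includes (∂/∂y)(x*y + 3*x*z + z^2) dy = (x) dy, which multiplied by dx ∧ dz gives (-x) dx ∧ dy ∧ dz
  d(3*w*z) includes (∂/∂z)(3*w*z) dz = (3*w) dz, which multiplied by dy ∧ dw gives (-3*w) dy ∧ dz ∧ dw
Collecting like 3-forms: d(omega) = (-2*w - x - 2*y) dx ∧ dy ∧ dz + (-2*y - 2*z) dx ∧ dy ∧ dw + (-3*w) dy ∧ dz ∧ dw.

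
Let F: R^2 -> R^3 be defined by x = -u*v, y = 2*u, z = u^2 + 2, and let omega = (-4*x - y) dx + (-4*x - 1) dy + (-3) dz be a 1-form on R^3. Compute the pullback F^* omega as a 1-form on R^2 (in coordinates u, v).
F^* omega = (-4*u*v^2 + 10*u*v - 6*u - 2) du + (u^2*(2 - 4*v)) dv

Using F^*(f dg) = (f ∘ F) d(g ∘ F), substitute each coordinate x_i by F_i(u, v) in f_i, and replace dx_i by d F_i = (∂F_i/∂u) du + (∂F_i/∂v) dv.
  For the x component: f_1(F) = 2*u*(2*v - 1); d F_1 = (-v) du + (-u) dv
  For the y component: f_2(F) = 4*u*v - 1; d F_2 = (2) du + (0) dv
  For the z component: f_3(F) = -3; d F_3 = (2*u) du + (0) dv
Combining and collecting du, dv coefficients:
  coeff of du: -4*u*v^2 + 10*u*v - 6*u - 2
  coeff of dv: u^2*(2 - 4*v)
F^* omega = (-4*u*v^2 + 10*u*v - 6*u - 2) du + (u^2*(2 - 4*v)) dv.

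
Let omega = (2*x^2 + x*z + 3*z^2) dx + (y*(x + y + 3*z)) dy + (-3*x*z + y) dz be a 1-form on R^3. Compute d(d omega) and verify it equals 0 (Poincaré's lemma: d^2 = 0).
d(d omega) = 0

Step 1: d omega = sum_{i<j} (∂f_j/∂x_i - ∂f_i/∂x_j) dx_i ∧ dx_j:
  coeff of dx ∧ dy: y
  coeff of dx ∧ dz: -x - 9*z
  coeff of dy ∧ dz: 1 - 3*y
Step 2: Apply d again to each 2-form coefficient. The only possible 3-form in R^3 is dx ∧ dy ∧ dz, with coefficient
  ∂(coeff of dy∧dz)/∂x - ∂(coeff of dx∧dz)/∂y + ∂(coeff of dx∧dy)/∂z
  = ∂/∂x (1 - 3*y) - ∂/∂y (-x - 9*z) + ∂/∂z (y).
Each of these terms simplifies to sums of mixed partials that cancel in pairs. The result is 0 (by equality of mixed partials for smooth functions — Schwarz / Clairaut).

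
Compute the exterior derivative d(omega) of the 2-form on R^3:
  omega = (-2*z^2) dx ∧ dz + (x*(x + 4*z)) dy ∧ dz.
d(omega) = (2*x + 4*z) dx ∧ dy ∧ dz

For a 2-form omega = sum_{i<j} g_{ij} dx_i ∧ dx_j, the exterior derivative is
  d(omega) = sum_{i<j} d(g_{ij}) ∧ dx_i ∧ dx_j = sum_{i<j, k} (∂g_{ij}/∂x_k) dx_k ∧ dx_i ∧ dx_j.
Expand each term, using dx_k ∧ dx_i ∧ dx_j = sgn(permutation) dx_{(a)} ∧ dx_{(b)} ∧ dx_{(c)} with (a < b < c) sorted:
  d(x*(x + 4*z)) includes (∂/∂x)(x*(x + 4*z)) dx = (2*x + 4*z) dx, which multiplied by dy ∧ dz gives (2*x + 4*z) dx ∧ dy ∧ dz
Collecting like 3-forms: d(omega) = (2*x + 4*z) dx ∧ dy ∧ dz.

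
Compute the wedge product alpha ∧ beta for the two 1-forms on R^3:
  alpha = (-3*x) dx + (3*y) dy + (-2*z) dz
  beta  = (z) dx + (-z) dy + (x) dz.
alpha ∧ beta = (3*z*(x - y)) dx ∧ dy + (-3*x^2 + 2*z^2) dx ∧ dz + (3*x*y - 2*z^2) dy ∧ dz

Distribute the wedge, using dx_i ∧ dx_j = -dx_j ∧ dx_i and dx_i ∧ dx_i = 0. For each pair (i, j) with i < j, the coefficient of dx_i ∧ dx_j in alpha ∧ beta is (alpha_i * beta_j - alpha_j * beta_i). Collecting: alpha ∧ beta = (3*z*(x - y)) dx ∧ dy + (-3*x^2 + 2*z^2) dx ∧ dz + (3*x*y - 2*z^2) dy ∧ dz.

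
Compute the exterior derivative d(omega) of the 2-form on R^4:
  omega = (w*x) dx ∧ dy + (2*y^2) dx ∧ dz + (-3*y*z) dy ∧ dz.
d(omega) = (x) dx ∧ dy ∧ dw + (-4*y) dx ∧ dy ∧ dz

For a 2-form omega = sum_{i<j} g_{ij} dx_i ∧ dx_j, the exterior derivative is
  d(omega) = sum_{i<j} d(g_{ij}) ∧ dx_i ∧ dx_j = sum_{i<j, k} (∂g_{ij}/∂x_k) dx_k ∧ dx_i ∧ dx_j.
Expand each term, using dx_k ∧ dx_i ∧ dx_j = sgn(permutation) dx_{(a)} ∧ dx_{(b)} ∧ dx_{(c)} with (a < b < c) sorted:
  d(w*x) includes (∂/∂w)(w*x) dw = (x) dw, which multiplied by dx ∧ dy gives (x) dx ∧ dy ∧ dw
  d(2*y^2) includes (∂/∂y)(2*y^2) dy = (4*y) dy, which multiplied by dx ∧ dz gives (-4*y) dx ∧ dy ∧ dz
Collecting like 3-forms: d(omega) = (x) dx ∧ dy ∧ dw + (-4*y) dx ∧ dy ∧ dz.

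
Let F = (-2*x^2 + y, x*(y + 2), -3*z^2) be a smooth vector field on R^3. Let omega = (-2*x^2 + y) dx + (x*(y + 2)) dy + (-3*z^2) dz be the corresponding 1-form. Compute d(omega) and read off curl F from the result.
d(omega) = (0) dy ∧ dz + (0) dz ∧ dx + (y + 1) dx ∧ dy; curl F = (0, 0, y + 1)

d omega = sum_{i<j} (∂f_j/∂x_i - ∂f_i/∂x_j) dx_i ∧ dx_j. Under the identification (dy ∧ dz, dz ∧ dx, dx ∧ dy) ↔ (e_x, e_y, e_z), the coefficients are exactly the components of curl F. Compute:
  ∂R/∂y - ∂Q/∂z = (0) - (0) = 0
  ∂P/∂z - ∂R/∂x = (0) - (0) = 0
  ∂Q/∂x - ∂P/∂y = (y + 2) - (1) = y + 1.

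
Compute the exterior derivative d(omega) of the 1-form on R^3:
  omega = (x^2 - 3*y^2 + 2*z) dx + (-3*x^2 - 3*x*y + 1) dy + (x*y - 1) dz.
d(omega) = (-6*x + 3*y) dx ∧ dy + (y - 2) dx ∧ dz + (x) dy ∧ dz

For a 1-form omega = sum_i f_i dx_i, the exterior derivative is
  d(omega) = sum_{i < j} (∂f_j/∂x_i - ∂f_i/∂x_j) dx_i ∧ dx_j.
  coefficient of dx ∧ dy: ∂f_2/∂x - ∂f_1/∂y = ∂(-3*x^2 - 3*x*y + 1)/∂x - ∂(x^2 - 3*y^2 + 2*z)/∂y = -6*x + 3*y
  coefficient of dx ∧ dz: ∂f_3/∂x - ∂f_1/∂z = ∂(x*y - 1)/∂x - ∂(x^2 - 3*y^2 + 2*z)/∂z = y - 2
  coefficient of dy ∧ dz: ∂f_3/∂y - ∂f_2/∂z = ∂(x*y - 1)/∂y - ∂(-3*x^2 - 3*x*y + 1)/∂z = x
Assembling: d(omega) = (-6*x + 3*y) dx ∧ dy + (y - 2) dx ∧ dz + (x) dy ∧ dz.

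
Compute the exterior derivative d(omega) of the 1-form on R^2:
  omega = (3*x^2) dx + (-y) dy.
d(omega) = 0

For a 1-form omega = sum_i f_i dx_i, the exterior derivative is
  d(omega) = sum_{i < j} (∂f_j/∂x_i - ∂f_i/∂x_j) dx_i ∧ dx_j.

Assembling: d(omega) = 0.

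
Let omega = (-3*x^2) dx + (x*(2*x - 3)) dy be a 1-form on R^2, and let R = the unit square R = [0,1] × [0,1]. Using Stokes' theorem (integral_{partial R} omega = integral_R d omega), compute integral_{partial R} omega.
integral_(partial R) omega = -1

Stokes: integral_partial_R omega = integral_R d omega with d omega = (∂Q/∂x - ∂P/∂y) dx ∧ dy.
  ∂Q/∂x = 4*x - 3
  ∂P/∂y = 0
  integrand = ∂Q/∂x - ∂P/∂y = 4*x - 3.
Integrating over R: integral_0^1 integral_0^1 (4*x - 3) dx dy = -1.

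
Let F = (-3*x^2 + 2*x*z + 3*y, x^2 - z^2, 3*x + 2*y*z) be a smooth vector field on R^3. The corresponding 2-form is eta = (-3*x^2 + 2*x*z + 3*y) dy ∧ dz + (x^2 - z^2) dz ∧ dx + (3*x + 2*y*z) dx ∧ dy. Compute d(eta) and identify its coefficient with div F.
d(eta) = (-6*x + 2*y + 2*z) dx ∧ dy ∧ dz; div F = -6*x + 2*y + 2*z

For a 2-form in R^3 of the form above, applying d gives a 3-form with coefficient ∂P/∂x + ∂Q/∂y + ∂R/∂z:
  ∂P/∂x = -6*x + 2*z
  ∂Q/∂y = 0
  ∂R/∂z = 2*y
Sum = -6*x + 2*y + 2*z, which is exactly div F.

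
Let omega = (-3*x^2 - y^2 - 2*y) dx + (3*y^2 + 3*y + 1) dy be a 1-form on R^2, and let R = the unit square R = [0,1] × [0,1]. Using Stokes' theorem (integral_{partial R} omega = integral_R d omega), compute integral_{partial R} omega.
integral_(partial R) omega = 3

Stokes: integral_partial_R omega = integral_R d omega with d omega = (∂Q/∂x - ∂P/∂y) dx ∧ dy.
  ∂Q/∂x = 0
  ∂P/∂y = -2*y - 2
  integrand = ∂Q/∂x - ∂P/∂y = 2*y + 2.
Integrating over R: integral_0^1 integral_0^1 (2*y + 2) dx dy = 3.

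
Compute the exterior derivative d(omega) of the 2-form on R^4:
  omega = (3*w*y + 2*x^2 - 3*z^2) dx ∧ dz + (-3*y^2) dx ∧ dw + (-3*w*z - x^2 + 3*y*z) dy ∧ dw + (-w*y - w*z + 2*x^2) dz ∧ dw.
d(omega) = (-3*w) dx ∧ dy ∧ dz + (4*x + 3*y) dx ∧ dz ∧ dw + (-2*x + 6*y) dx ∧ dy ∧ dw + (2*w - 3*y) dy ∧ dz ∧ dw

For a 2-form omega = sum_{i<j} g_{ij} dx_i ∧ dx_j, the exterior derivative is
  d(omega) = sum_{i<j} d(g_{ij}) ∧ dx_i ∧ dx_j = sum_{i<j, k} (∂g_{ij}/∂x_k) dx_k ∧ dx_i ∧ dx_j.
Expand each term, using dx_k ∧ dx_i ∧ dx_j = sgn(permutation) dx_{(a)} ∧ dx_{(b)} ∧ dx_{(c)} with (a < b < c) sorted:
  d(3*w*y + 2*x^2 - 3*z^2) includes (∂/∂y)(3*w*y + 2*x^2 - 3*z^2) dy = (3*w) dy, which multiplied by dx ∧ dz gives (-3*w) dx ∧ dy ∧ dz
  d(3*w*y + 2*x^2 - 3*z^2) includes (∂/∂w)(3*w*y + 2*x^2 - 3*z^2) dw = (3*y) dw, which multiplied by dx ∧ dz gives (3*y) dx ∧ dz ∧ dw
  d(-3*y^2) includes (∂/∂y)(-3*y^2) dy = (-6*y) dy, which multiplied by dx ∧ dw gives (6*y) dx ∧ dy ∧ dw
  d(-3*w*z - x^2 + 3*y*z) includes (∂/∂x)(-3*w*z - x^2 + 3*y*z) dx = (-2*x) dx, which multiplied by dy ∧ dw gives (-2*x) dx ∧ dy ∧ dw
  d(-3*w*z - x^2 + 3*y*z) includes (∂/∂z)(-3*w*z - x^2 + 3*y*z) dz = (-3*w + 3*y) dz, which multiplied by dy ∧ dw gives (3*w - 3*y) dy ∧ dz ∧ dw
  d(-w*y - w*z + 2*x^2) includes (∂/∂x)(-w*y - w*z + 2*x^2) dx = (4*x) dx, which multiplied by dz ∧ dw gives (4*x) dx ∧ dz ∧ dw
  d(-w*y - w*z + 2*x^2) includes (∂/∂y)(-w*y - w*z + 2*x^2) dy = (-w) dy, which multiplied by dz ∧ dw gives (-w) dy ∧ dz ∧ dw
Collecting like 3-forms: d(omega) = (-3*w) dx ∧ dy ∧ dz + (4*x + 3*y) dx ∧ dz ∧ dw + (-2*x + 6*y) dx ∧ dy ∧ dw + (2*w - 3*y) dy ∧ dz ∧ dw.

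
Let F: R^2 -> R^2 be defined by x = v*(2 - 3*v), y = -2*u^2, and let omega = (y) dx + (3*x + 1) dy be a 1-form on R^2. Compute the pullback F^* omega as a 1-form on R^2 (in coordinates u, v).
F^* omega = (4*u*(9*v^2 - 6*v - 1)) du + (u^2*(12*v - 4)) dv

Using F^*(f dg) = (f ∘ F) d(g ∘ F), substitute each coordinate x_i by F_i(u, v) in f_i, and replace dx_i by d F_i = (∂F_i/∂u) du + (∂F_i/∂v) dv.
  For the x component: f_1(F) = -2*u^2; d F_1 = (0) du + (2 - 6*v) dv
  For the y component: f_2(F) = -9*v^2 + 6*v + 1; d F_2 = (-4*u) du + (0) dv
Combining and collecting du, dv coefficients:
  coeff of du: 4*u*(9*v^2 - 6*v - 1)
  coeff of dv: u^2*(12*v - 4)
F^* omega = (4*u*(9*v^2 - 6*v - 1)) du + (u^2*(12*v - 4)) dv.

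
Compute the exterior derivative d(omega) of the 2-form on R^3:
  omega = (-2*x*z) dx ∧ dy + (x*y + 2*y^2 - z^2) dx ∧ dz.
d(omega) = (-3*x - 4*y) dx ∧ dy ∧ dz

For a 2-form omega = sum_{i<j} g_{ij} dx_i ∧ dx_j, the exterior derivative is
  d(omega) = sum_{i<j} d(g_{ij}) ∧ dx_i ∧ dx_j = sum_{i<j, k} (∂g_{ij}/∂x_k) dx_k ∧ dx_i ∧ dx_j.
Expand each term, using dx_k ∧ dx_i ∧ dx_j = sgn(permutation) dx_{(a)} ∧ dx_{(b)} ∧ dx_{(c)} with (a < b < c) sorted:
  d(-2*x*z) includes (∂/∂z)(-2*x*z) dz = (-2*x) dz, which multiplied by dx ∧ dy gives (-2*x) dx ∧ dy ∧ dz
  d(x*y + 2*y^2 - z^2) includes (∂/∂y)(x*y + 2*y^2 - z^2) dy = (x + 4*y) dy, which multiplied by dx ∧ dz gives (-x - 4*y) dx ∧ dy ∧ dz
Collecting like 3-forms: d(omega) = (-3*x - 4*y) dx ∧ dy ∧ dz.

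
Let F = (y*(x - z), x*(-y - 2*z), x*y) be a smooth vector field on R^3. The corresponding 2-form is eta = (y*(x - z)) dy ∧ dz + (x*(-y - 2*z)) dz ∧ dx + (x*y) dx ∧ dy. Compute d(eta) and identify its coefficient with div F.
d(eta) = (-x + y) dx ∧ dy ∧ dz; div F = -x + y

For a 2-form in R^3 of the form above, applying d gives a 3-form with coefficient ∂P/∂x + ∂Q/∂y + ∂R/∂z:
  ∂P/∂x = y
  ∂Q/∂y = -x
  ∂R/∂z = 0
Sum = -x + y, which is exactly div F.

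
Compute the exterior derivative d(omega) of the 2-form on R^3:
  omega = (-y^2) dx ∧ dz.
d(omega) = (2*y) dx ∧ dy ∧ dz

For a 2-form omega = sum_{i<j} g_{ij} dx_i ∧ dx_j, the exterior derivative is
  d(omega) = sum_{i<j} d(g_{ij}) ∧ dx_i ∧ dx_j = sum_{i<j, k} (∂g_{ij}/∂x_k) dx_k ∧ dx_i ∧ dx_j.
Expand each term, using dx_k ∧ dx_i ∧ dx_j = sgn(permutation) dx_{(a)} ∧ dx_{(b)} ∧ dx_{(c)} with (a < b < c) sorted:
  d(-y^2) includes (∂/∂y)(-y^2) dy = (-2*y) dy, which multiplied by dx ∧ dz gives (2*y) dx ∧ dy ∧ dz
Collecting like 3-forms: d(omega) = (2*y) dx ∧ dy ∧ dz.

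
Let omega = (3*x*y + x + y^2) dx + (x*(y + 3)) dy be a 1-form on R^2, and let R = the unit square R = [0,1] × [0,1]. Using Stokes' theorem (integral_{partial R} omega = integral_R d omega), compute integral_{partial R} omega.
integral_(partial R) omega = 1

Stokes: integral_partial_R omega = integral_R d omega with d omega = (∂Q/∂x - ∂P/∂y) dx ∧ dy.
  ∂Q/∂x = y + 3
  ∂P/∂y = 3*x + 2*y
  integrand = ∂Q/∂x - ∂P/∂y = -3*x - y + 3.
Integrating over R: integral_0^1 integral_0^1 (-3*x - y + 3) dx dy = 1.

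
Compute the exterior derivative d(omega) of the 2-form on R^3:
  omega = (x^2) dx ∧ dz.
d(omega) = 0

For a 2-form omega = sum_{i<j} g_{ij} dx_i ∧ dx_j, the exterior derivative is
  d(omega) = sum_{i<j} d(g_{ij}) ∧ dx_i ∧ dx_j = sum_{i<j, k} (∂g_{ij}/∂x_k) dx_k ∧ dx_i ∧ dx_j.
Expand each term, using dx_k ∧ dx_i ∧ dx_j = sgn(permutation) dx_{(a)} ∧ dx_{(b)} ∧ dx_{(c)} with (a < b < c) sorted:

Collecting like 3-forms: d(omega) = 0.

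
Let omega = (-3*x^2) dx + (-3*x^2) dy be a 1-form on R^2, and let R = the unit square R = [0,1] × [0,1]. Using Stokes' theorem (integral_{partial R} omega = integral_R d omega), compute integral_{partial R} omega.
integral_(partial R) omega = -3

Stokes: integral_partial_R omega = integral_R d omega with d omega = (∂Q/∂x - ∂P/∂y) dx ∧ dy.
  ∂Q/∂x = -6*x
  ∂P/∂y = 0
  integrand = ∂Q/∂x - ∂P/∂y = -6*x.
Integrating over R: integral_0^1 integral_0^1 (-6*x) dx dy = -3.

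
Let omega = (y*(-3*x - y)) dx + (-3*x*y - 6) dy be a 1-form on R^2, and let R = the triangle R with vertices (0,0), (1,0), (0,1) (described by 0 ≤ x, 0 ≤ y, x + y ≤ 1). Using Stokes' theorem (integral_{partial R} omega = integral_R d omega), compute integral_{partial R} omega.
integral_(partial R) omega = 1/3

Stokes: integral_partial_R omega = integral_R d omega with d omega = (∂Q/∂x - ∂P/∂y) dx ∧ dy.
  ∂Q/∂x = -3*y
  ∂P/∂y = -3*x - 2*y
  integrand = ∂Q/∂x - ∂P/∂y = 3*x - y.
Integrating over R: integral_0^1 integral_0^{1-x} (3*x - y) dy dx = 1/3.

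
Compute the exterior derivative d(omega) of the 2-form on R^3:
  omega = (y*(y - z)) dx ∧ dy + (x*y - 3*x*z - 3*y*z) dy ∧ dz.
d(omega) = (-3*z) dx ∧ dy ∧ dz

For a 2-form omega = sum_{i<j} g_{ij} dx_i ∧ dx_j, the exterior derivative is
  d(omega) = sum_{i<j} d(g_{ij}) ∧ dx_i ∧ dx_j = sum_{i<j, k} (∂g_{ij}/∂x_k) dx_k ∧ dx_i ∧ dx_j.
Expand each term, using dx_k ∧ dx_i ∧ dx_j = sgn(permutation) dx_{(a)} ∧ dx_{(b)} ∧ dx_{(c)} with (a < b < c) sorted:
  d(y*(y - z)) includes (∂/∂z)(y*(y - z)) dz = (-y) dz, which multiplied by dx ∧ dy gives (-y) dx ∧ dy ∧ dz
  d(x*y - 3*x*z - 3*y*z) includes (∂/∂x)(x*y - 3*x*z - 3*y*z) dx = (y - 3*z) dx, which multiplied by dy ∧ dz gives (y - 3*z) dx ∧ dy ∧ dz
Collecting like 3-forms: d(omega) = (-3*z) dx ∧ dy ∧ dz.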